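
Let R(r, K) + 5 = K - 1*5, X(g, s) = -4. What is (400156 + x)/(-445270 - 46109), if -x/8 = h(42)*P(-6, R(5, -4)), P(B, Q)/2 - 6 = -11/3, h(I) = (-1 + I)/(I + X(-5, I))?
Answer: -22806596/28008603 ≈ -0.81427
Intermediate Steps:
R(r, K) = -10 + K (R(r, K) = -5 + (K - 1*5) = -5 + (K - 5) = -5 + (-5 + K) = -10 + K)
h(I) = (-1 + I)/(-4 + I) (h(I) = (-1 + I)/(I - 4) = (-1 + I)/(-4 + I))
P(B, Q) = 14/3 (P(B, Q) = 12 + 2*(-11/3) = 12 - 22/3 = 14/3)
x = -2296/57 (x = -8*(-1 + 42)/(-4 + 42)*14/3 = -8*41/38*14/3 = -8*(1/38)*41*14/3 = -164*14/(19*3) = -8*287/57 = -2296/57 ≈ -40.281)
(400156 + x)/(-445270 - 46109) = (400156 - 2296/57)/(-445270 - 46109) = (22806596/57)/(-491379) = (22806596/57)*(-1/491379) = -22806596/28008603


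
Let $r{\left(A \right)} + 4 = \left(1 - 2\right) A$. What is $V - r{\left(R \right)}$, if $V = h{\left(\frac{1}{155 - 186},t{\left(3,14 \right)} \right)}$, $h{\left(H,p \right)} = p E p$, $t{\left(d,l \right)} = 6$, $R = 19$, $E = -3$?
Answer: $-85$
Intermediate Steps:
$h{\left(H,p \right)} = - 3 p^{2}$ ($h{\left(H,p \right)} = p \left(-3\right) p = - 3 p p = - 3 p^{2}$)
$V = -108$ ($V = - 3 \cdot 6^{2} = \left(-3\right) 36 = -108$)
$r{\left(A \right)} = -4 - A$ ($r{\left(A \right)} = -4 + \left(1 - 2\right) A = -4 - A$)
$V - r{\left(R \right)} = -108 - \left(-4 - 19\right) = -108 - -23 = -108 + 23 = -85$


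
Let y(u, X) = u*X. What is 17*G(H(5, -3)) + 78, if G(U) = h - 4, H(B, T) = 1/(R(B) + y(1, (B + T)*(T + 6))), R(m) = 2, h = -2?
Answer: -24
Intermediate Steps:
y(u, X) = X*u
H(B, T) = 1/(2 + (6 + T)*(B + T)) (H(B, T) = 1/(2 + ((B + T)*(T + 6))*1) = 1/(2 + ((B + T)*(6 + T))*1) = 1/(2 + ((6 + T)*(B + T))*1) = 1/(2 + (6 + T)*(B + T)))
G(U) = -6 (G(U) = -2 - 4 = -6)
17*G(H(5, -3)) + 78 = 17*(-6) + 78 = -102 + 78 = -24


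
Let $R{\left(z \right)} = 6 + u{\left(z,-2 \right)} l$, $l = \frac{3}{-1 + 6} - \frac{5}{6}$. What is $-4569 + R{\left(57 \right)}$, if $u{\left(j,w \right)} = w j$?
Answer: $- \frac{22682}{5} \approx -4536.4$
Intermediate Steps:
$u{\left(j,w \right)} = j w$
$l = - \frac{7}{30}$ ($l = \frac{3}{5} - \frac{5}{6} = - \frac{7}{30} \approx -0.23333$)
$R{\left(z \right)} = 6 + \frac{7 z}{15}$ ($R{\left(z \right)} = 6 + z \left(-2\right) \left(- \frac{7}{30}\right) = 6 + - 2 z \left(- \frac{7}{30}\right) = 6 + \frac{7 z}{15}$)
$-4569 + R{\left(57 \right)} = -4569 + \left(6 + \frac{7}{15} \cdot 57\right) = -4569 + \left(6 + \frac{133}{5}\right) = -4569 + \frac{163}{5} = - \frac{22682}{5}$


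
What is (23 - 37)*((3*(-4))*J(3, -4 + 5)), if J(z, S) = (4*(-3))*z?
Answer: -6048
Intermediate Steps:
J(z, S) = -12*z
(23 - 37)*((3*(-4))*J(3, -4 + 5)) = (23 - 37)*((3*(-4))*(-12*3)) = -(-168)*(-36) = -14*432 = -6048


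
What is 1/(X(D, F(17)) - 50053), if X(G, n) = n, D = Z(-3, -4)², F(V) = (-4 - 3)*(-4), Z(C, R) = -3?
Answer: -1/50025 ≈ -1.9990e-5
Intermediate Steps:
F(V) = 28 (F(V) = -7*(-4) = 28)
D = 9 (D = (-3)² = 9)
1/(X(D, F(17)) - 50053) = 1/(28 - 50053) = 1/(-50025) = -1/50025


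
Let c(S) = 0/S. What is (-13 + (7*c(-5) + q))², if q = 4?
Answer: 81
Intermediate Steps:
c(S) = 0
(-13 + (7*c(-5) + q))² = (-13 + (7*0 + 4))² = (-13 + (0 + 4))² = (-13 + 4)² = (-9)² = 81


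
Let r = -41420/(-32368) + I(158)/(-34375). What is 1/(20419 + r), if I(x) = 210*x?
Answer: 55632500/1135977509613 ≈ 4.8973e-5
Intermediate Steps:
r = 17492113/55632500 (r = -41420/(-32368) + (210*158)/(-34375) = -41420*(-1/32368) + 33180*(-1/34375) = 10355/8092 - 6636/6875 = 17492113/55632500 ≈ 0.31442)
1/(20419 + r) = 1/(20419 + 17492113/55632500) = 1/(1135977509613/55632500) = 55632500/1135977509613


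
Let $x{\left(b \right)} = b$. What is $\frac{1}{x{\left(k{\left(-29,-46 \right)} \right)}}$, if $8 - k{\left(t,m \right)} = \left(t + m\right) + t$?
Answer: $\frac{1}{112} \approx 0.0089286$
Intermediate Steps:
$k{\left(t,m \right)} = 8 - m - 2 t$ ($k{\left(t,m \right)} = 8 - \left(\left(t + m\right) + t\right) = 8 - \left(\left(m + t\right) + t\right) = 8 - \left(m + 2 t\right) = 8 - m - 2 t$)
$\frac{1}{x{\left(k{\left(-29,-46 \right)} \right)}} = \frac{1}{8 - -46 - -58} = \frac{1}{8 + 46 + 58} = \frac{1}{112}$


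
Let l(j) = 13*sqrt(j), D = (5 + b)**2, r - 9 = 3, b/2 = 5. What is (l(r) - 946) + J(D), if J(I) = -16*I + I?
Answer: -4321 + 26*sqrt(3) ≈ -4276.0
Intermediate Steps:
b = 10 (b = 2*5 = 10)
r = 12 (r = 9 + 3 = 12)
D = 225 (D = (5 + 10)**2 = 15**2 = 225)
J(I) = -15*I
(l(r) - 946) + J(D) = (13*sqrt(12) - 946) - 15*225 = (13*(2*sqrt(3)) - 946) - 3375 = (26*sqrt(3) - 946) - 3375 = (-946 + 26*sqrt(3)) - 3375 = -4321 + 26*sqrt(3)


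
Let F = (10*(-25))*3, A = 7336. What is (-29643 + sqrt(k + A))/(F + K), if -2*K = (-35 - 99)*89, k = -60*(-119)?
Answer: -29643/5213 + 2*sqrt(3619)/5213 ≈ -5.6633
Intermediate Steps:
k = 7140
K = 5963 (K = -(-35 - 99)*89/2 = -(-67)*89 = -1/2*(-11926) = 5963)
F = -750 (F = -250*3 = -750)
(-29643 + sqrt(k + A))/(F + K) = (-29643 + sqrt(7140 + 7336))/(-750 + 5963) = (-29643 + sqrt(14476))/5213 = (-29643 + 2*sqrt(3619))*(1/5213) = -29643/5213 + 2*sqrt(3619)/5213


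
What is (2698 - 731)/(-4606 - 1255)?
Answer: -1967/5861 ≈ -0.33561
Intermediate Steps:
(2698 - 731)/(-4606 - 1255) = 1967/(-5861) = 1967*(-1/5861) = -1967/5861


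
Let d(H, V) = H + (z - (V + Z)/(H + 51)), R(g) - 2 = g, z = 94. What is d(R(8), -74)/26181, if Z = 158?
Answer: 6260/1597041 ≈ 0.0039198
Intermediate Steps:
R(g) = 2 + g
d(H, V) = 94 + H - (158 + V)/(51 + H) (d(H, V) = H + (94 - (V + 158)/(H + 51)) = H + (94 - (158 + V)/(51 + H)) = 94 + H - (158 + V)/(51 + H))
d(R(8), -74)/26181 = ((4636 + (2 + 8)² - 1*(-74) + 145*(2 + 8))/(51 + (2 + 8)))/26181 = ((4636 + 10² + 74 + 145*10)/(51 + 10))*(1/26181) = ((4636 + 100 + 74 + 1450)/61)*(1/26181) = ((1/61)*6260)*(1/26181) = (6260/61)*(1/26181) = 6260/1597041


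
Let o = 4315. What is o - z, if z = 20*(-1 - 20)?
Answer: 4735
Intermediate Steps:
z = -420 (z = 20*(-21) = -420)
o - z = 4315 - 1*(-420) = 4315 + 420 = 4735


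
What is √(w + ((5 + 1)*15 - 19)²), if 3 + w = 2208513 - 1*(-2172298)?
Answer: √4385849 ≈ 2094.2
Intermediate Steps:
w = 4380808 (w = -3 + (2208513 - 1*(-2172298)) = -3 + (2208513 + 2172298) = -3 + 4380811 = 4380808)
√(w + ((5 + 1)*15 - 19)²) = √(4380808 + ((5 + 1)*15 - 19)²) = √(4380808 + (6*15 - 19)²) = √(4380808 + (90 - 19)²) = √(4380808 + 71²) = √(4380808 + 5041) = √4385849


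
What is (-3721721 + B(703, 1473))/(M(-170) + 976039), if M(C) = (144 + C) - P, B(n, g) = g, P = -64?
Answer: -3720248/976077 ≈ -3.8114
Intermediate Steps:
M(C) = 208 + C (M(C) = (144 + C) - 1*(-64) = (144 + C) + 64 = 208 + C)
(-3721721 + B(703, 1473))/(M(-170) + 976039) = (-3721721 + 1473)/((208 - 170) + 976039) = -3720248/(38 + 976039) = -3720248/976077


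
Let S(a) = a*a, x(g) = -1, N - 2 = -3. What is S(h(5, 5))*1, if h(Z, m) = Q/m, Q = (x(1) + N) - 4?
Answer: 36/25 ≈ 1.4400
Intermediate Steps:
N = -1 (N = 2 - 3 = -1)
Q = -6 (Q = (-1 - 1) - 4 = -2 - 4 = -6)
h(Z, m) = -6/m
S(a) = a²
S(h(5, 5))*1 = (-6/5)²*1 = (36/25)*1 = 36/25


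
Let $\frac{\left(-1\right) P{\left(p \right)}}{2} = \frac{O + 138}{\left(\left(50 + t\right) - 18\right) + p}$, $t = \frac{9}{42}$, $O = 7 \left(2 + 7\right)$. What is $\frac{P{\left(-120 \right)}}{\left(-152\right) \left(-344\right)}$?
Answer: $\frac{1407}{16065488} \approx 8.7579 \cdot 10^{-5}$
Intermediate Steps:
$O = 63$ ($O = 7 \cdot 9 = 63$)
$t = \frac{3}{14}$ ($t = 9 \cdot \frac{1}{42} = \frac{3}{14} \approx 0.21429$)
$P{\left(p \right)} = - \frac{402}{\frac{451}{14} + p}$ ($P{\left(p \right)} = - 2 \frac{63 + 138}{\left(\left(50 + \frac{3}{14}\right) - 18\right) + p} = - 2 \frac{201}{\left(\frac{703}{14} - 18\right) + p} = - 2 \frac{201}{\frac{451}{14} + p} = - \frac{402}{\frac{451}{14} + p}$)
$\frac{P{\left(-120 \right)}}{\left(-152\right) \left(-344\right)} = \frac{\left(-5628\right) \frac{1}{451 + 14 \left(-120\right)}}{\left(-152\right) \left(-344\right)} = \frac{\left(-5628\right) \frac{1}{451 - 1680}}{52288} = - \frac{5628}{-1229} \cdot \frac{1}{52288} = \left(-5628\right) \left(- \frac{1}{1229}\right) \frac{1}{52288} = \frac{5628}{1229} \cdot \frac{1}{52288} = \frac{1407}{16065488}$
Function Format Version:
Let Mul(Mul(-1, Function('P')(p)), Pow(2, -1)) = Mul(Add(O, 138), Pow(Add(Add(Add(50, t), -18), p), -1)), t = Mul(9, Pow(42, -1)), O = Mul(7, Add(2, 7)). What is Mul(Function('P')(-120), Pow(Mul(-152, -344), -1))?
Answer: Rational(1407, 16065488) ≈ 8.7579e-5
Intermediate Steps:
O = 63 (O = Mul(7, 9) = 63)
t = Rational(3, 14) (t = Mul(9, Rational(1, 42)) = Rational(3, 14) ≈ 0.21429)
Function('P')(p) = Mul(-402, Pow(Add(Rational(451, 14), p), -1)) (Function('P')(p) = Mul(-2, Mul(Add(63, 138), Pow(Add(Add(Add(50, Rational(3, 14)), -18), p), -1))) = Mul(-2, Mul(201, Pow(Add(Add(Rational(703, 14), -18), p), -1))) = Mul(-2, Mul(201, Pow(Add(Rational(451, 14), p), -1))) = Mul(-402, Pow(Add(Rational(451, 14), p), -1)))
Mul(Function('P')(-120), Pow(Mul(-152, -344), -1)) = Mul(Mul(-5628, Pow(Add(451, Mul(14, -120)), -1)), Pow(Mul(-152, -344), -1)) = Mul(Mul(-5628, Pow(Add(451, -1680), -1)), Pow(52288, -1)) = Mul(Mul(-5628, Pow(-1229, -1)), Rational(1, 52288)) = Mul(Mul(-5628, Rational(-1, 1229)), Rational(1, 52288)) = Mul(Rational(5628, 1229), Rational(1, 52288)) = Rational(1407, 16065488)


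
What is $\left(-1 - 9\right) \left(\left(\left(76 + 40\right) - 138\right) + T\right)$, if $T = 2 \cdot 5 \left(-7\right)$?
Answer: $920$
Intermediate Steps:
$T = -70$ ($T = 10 \left(-7\right) = -70$)
$\left(-1 - 9\right) \left(\left(\left(76 + 40\right) - 138\right) + T\right) = \left(-1 - 9\right) \left(\left(\left(76 + 40\right) - 138\right) - 70\right) = \left(-1 - 9\right) \left(\left(116 - 138\right) - 70\right) = - 10 \left(-22 - 70\right) = \left(-10\right) \left(-92\right) = 920$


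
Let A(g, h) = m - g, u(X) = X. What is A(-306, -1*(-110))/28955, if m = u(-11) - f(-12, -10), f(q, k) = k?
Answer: 61/5791 ≈ 0.010534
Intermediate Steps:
m = -1 (m = -11 - 1*(-10) = -11 + 10 = -1)
A(g, h) = -1 - g
A(-306, -1*(-110))/28955 = (-1 - 1*(-306))/28955 = (-1 + 306)*(1/28955) = 305*(1/28955) = 61/5791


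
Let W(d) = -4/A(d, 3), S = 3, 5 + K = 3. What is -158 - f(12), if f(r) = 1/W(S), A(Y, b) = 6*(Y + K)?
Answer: -313/2 ≈ -156.50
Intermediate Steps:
K = -2 (K = -5 + 3 = -2)
A(Y, b) = -12 + 6*Y (A(Y, b) = 6*(Y - 2) = 6*(-2 + Y) = -12 + 6*Y)
W(d) = -4/(-12 + 6*d)
f(r) = -3/2 (f(r) = 1/(-2/(-6 + 3*3)) = 1/(-2/(-6 + 9)) = 1/(-2/3) = 1/(-2*⅓) = 1/(-⅔) = -3/2)
-158 - f(12) = -158 - 1*(-3/2) = -158 + 3/2 = -313/2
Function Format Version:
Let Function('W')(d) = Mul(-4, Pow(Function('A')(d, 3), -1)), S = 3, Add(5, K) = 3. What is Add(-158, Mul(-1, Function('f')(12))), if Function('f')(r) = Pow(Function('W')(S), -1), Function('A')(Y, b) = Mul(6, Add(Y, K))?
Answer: Rational(-313, 2) ≈ -156.50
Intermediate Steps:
K = -2 (K = Add(-5, 3) = -2)
Function('A')(Y, b) = Add(-12, Mul(6, Y)) (Function('A')(Y, b) = Mul(6, Add(Y, -2)) = Mul(6, Add(-2, Y)) = Add(-12, Mul(6, Y)))
Function('W')(d) = Mul(-4, Pow(Add(-12, Mul(6, d)), -1))
Function('f')(r) = Rational(-3, 2) (Function('f')(r) = Pow(Mul(-2, Pow(Add(-6, Mul(3, 3)), -1)), -1) = Pow(Mul(-2, Pow(Add(-6, 9), -1)), -1) = Pow(Mul(-2, Pow(3, -1)), -1) = Pow(Mul(-2, Rational(1, 3)), -1) = Pow(Rational(-2, 3), -1) = Rational(-3, 2))
Add(-158, Mul(-1, Function('f')(12))) = Add(-158, Mul(-1, Rational(-3, 2))) = Add(-158, Rational(3, 2)) = Rational(-313, 2)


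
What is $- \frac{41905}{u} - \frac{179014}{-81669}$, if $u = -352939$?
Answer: $\frac{66603361591}{28824175191} \approx 2.3107$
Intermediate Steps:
$- \frac{41905}{u} - \frac{179014}{-81669} = - \frac{41905}{-352939} - \frac{179014}{-81669} = \left(-41905\right) \left(- \frac{1}{352939}\right) - - \frac{179014}{81669} = \frac{41905}{352939} + \frac{179014}{81669} = \frac{66603361591}{28824175191}$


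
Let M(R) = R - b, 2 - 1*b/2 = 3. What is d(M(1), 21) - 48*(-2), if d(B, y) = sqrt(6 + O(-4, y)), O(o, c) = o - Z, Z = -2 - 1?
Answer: 96 + sqrt(5) ≈ 98.236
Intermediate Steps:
b = -2 (b = 4 - 2*3 = 4 - 6 = -2)
Z = -3
M(R) = 2 + R (M(R) = R - 1*(-2) = R + 2 = 2 + R)
O(o, c) = 3 + o (O(o, c) = o - 1*(-3) = o + 3 = 3 + o)
d(B, y) = sqrt(5) (d(B, y) = sqrt(6 + (3 - 4)) = sqrt(6 - 1) = sqrt(5))
d(M(1), 21) - 48*(-2) = sqrt(5) - 48*(-2) = sqrt(5) - 1*(-96) = sqrt(5) + 96 = 96 + sqrt(5)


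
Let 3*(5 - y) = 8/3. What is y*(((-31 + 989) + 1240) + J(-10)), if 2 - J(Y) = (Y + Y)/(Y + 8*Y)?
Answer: 732526/81 ≈ 9043.5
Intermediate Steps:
y = 37/9 (y = 5 - 8/(3*3) = 5 - 1/3*8/3 = 5 - 8/9 = 37/9 ≈ 4.1111)
J(Y) = 16/9 (J(Y) = 2 - (Y + Y)/(Y + 8*Y) = 2 - 2*Y/(9*Y) = 2 - 2*Y*1/(9*Y) = 2 - 1*2/9 = 2 - 2/9 = 16/9)
y*(((-31 + 989) + 1240) + J(-10)) = 37*(((-31 + 989) + 1240) + 16/9)/9 = 37*((958 + 1240) + 16/9)/9 = 37*(2198 + 16/9)/9 = (37/9)*(19798/9) = 732526/81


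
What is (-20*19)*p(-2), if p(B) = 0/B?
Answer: 0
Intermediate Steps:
p(B) = 0
(-20*19)*p(-2) = -20*19*0 = -380*0 = 0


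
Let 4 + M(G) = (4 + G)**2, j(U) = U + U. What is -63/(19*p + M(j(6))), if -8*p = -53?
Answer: -504/3023 ≈ -0.16672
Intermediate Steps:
p = 53/8 (p = -1/8*(-53) = 53/8 ≈ 6.6250)
j(U) = 2*U
M(G) = -4 + (4 + G)**2
-63/(19*p + M(j(6))) = -63/(19*(53/8) + (-4 + (4 + 2*6)**2)) = -63/(1007/8 + (-4 + (4 + 12)**2)) = -63/(1007/8 + (-4 + 16**2)) = -63/(1007/8 + (-4 + 256)) = -63/(1007/8 + 252) = -63/3023/8 = -63*8/3023 = -504/3023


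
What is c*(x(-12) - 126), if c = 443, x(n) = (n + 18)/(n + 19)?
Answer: -388068/7 ≈ -55438.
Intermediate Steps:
x(n) = (18 + n)/(19 + n)
c*(x(-12) - 126) = 443*((18 - 12)/(19 - 12) - 126) = 443*(6/7 - 126) = 443*(-876/7) = -388068/7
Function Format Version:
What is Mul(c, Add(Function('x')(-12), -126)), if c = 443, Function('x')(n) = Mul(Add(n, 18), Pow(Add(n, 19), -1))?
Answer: Rational(-388068, 7) ≈ -55438.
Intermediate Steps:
Function('x')(n) = Mul(Pow(Add(19, n), -1), Add(18, n)) (Function('x')(n) = Mul(Add(18, n), Pow(Add(19, n), -1)) = Mul(Pow(Add(19, n), -1), Add(18, n)))
Mul(c, Add(Function('x')(-12), -126)) = Mul(443, Add(Mul(Pow(Add(19, -12), -1), Add(18, -12)), -126)) = Mul(443, Add(Mul(Pow(7, -1), 6), -126)) = Mul(443, Add(Mul(Rational(1, 7), 6), -126)) = Mul(443, Add(Rational(6, 7), -126)) = Mul(443, Rational(-876, 7)) = Rational(-388068, 7)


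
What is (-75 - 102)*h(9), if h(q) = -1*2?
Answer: 354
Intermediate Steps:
h(q) = -2
(-75 - 102)*h(9) = (-75 - 102)*(-2) = -177*(-2) = 354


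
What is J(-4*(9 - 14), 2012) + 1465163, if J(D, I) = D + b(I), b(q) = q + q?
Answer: 1469207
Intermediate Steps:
b(q) = 2*q
J(D, I) = D + 2*I
J(-4*(9 - 14), 2012) + 1465163 = (-4*(9 - 14) + 2*2012) + 1465163 = (-4*(-5) + 4024) + 1465163 = (20 + 4024) + 1465163 = 4044 + 1465163 = 1469207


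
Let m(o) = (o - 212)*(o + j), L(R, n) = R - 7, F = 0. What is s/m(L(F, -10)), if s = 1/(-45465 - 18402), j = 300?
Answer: 1/4098153789 ≈ 2.4401e-10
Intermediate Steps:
L(R, n) = -7 + R
m(o) = (-212 + o)*(300 + o) (m(o) = (o - 212)*(o + 300) = (-212 + o)*(300 + o))
s = -1/63867 (s = 1/(-63867) = -1/63867 ≈ -1.5658e-5)
s/m(L(F, -10)) = -1/(63867*(-63600 + (-7 + 0)² + 88*(-7 + 0))) = -1/(63867*(-63600 + (-7)² + 88*(-7))) = -1/(63867*(-63600 + 49 - 616)) = -1/63867/(-64167) = -1/63867*(-1/64167) = 1/4098153789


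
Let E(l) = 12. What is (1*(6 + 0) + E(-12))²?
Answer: 324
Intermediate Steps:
(1*(6 + 0) + E(-12))² = (1*(6 + 0) + 12)² = (1*6 + 12)² = (6 + 12)² = 18² = 324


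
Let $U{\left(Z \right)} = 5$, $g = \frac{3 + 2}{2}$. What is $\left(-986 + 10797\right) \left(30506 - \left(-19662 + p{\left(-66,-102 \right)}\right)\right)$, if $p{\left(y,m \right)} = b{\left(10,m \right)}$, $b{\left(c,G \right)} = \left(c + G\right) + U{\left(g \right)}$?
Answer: $493051805$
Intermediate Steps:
$g = \frac{5}{2}$ ($g = 5 \cdot \frac{1}{2} = \frac{5}{2} \approx 2.5$)
$b{\left(c,G \right)} = 5 + G + c$ ($b{\left(c,G \right)} = \left(c + G\right) + 5 = \left(G + c\right) + 5 = 5 + G + c$)
$p{\left(y,m \right)} = 15 + m$ ($p{\left(y,m \right)} = 5 + m + 10 = 15 + m$)
$\left(-986 + 10797\right) \left(30506 - \left(-19662 + p{\left(-66,-102 \right)}\right)\right) = \left(-986 + 10797\right) \left(30506 + \left(19662 - \left(15 - 102\right)\right)\right) = 9811 \left(30506 + \left(19662 - -87\right)\right) = 9811 \left(30506 + \left(19662 + 87\right)\right) = 9811 \left(30506 + 19749\right) = 9811 \cdot 50255 = 493051805$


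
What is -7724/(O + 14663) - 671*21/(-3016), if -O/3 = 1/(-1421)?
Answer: 130249413301/31420878008 ≈ 4.1453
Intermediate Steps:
O = 3/1421 (O = -3/(-1421) = -3*(-1/1421) = 3/1421 ≈ 0.0021112)
-7724/(O + 14663) - 671*21/(-3016) = -7724/(3/1421 + 14663) - 671*21/(-3016) = -7724/20836126/1421 - 14091*(-1/3016) = -7724*1421/20836126 + 14091/3016 = -5487902/10418063 + 14091/3016 = 130249413301/31420878008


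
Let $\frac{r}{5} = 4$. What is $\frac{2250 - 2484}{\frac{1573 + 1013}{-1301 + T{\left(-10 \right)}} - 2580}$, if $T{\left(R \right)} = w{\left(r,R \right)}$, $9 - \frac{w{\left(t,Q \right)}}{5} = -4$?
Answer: $\frac{48204}{531911} \approx 0.090624$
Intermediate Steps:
$r = 20$ ($r = 5 \cdot 4 = 20$)
$w{\left(t,Q \right)} = 65$ ($w{\left(t,Q \right)} = 45 - -20 = 45 + 20 = 65$)
$T{\left(R \right)} = 65$
$\frac{2250 - 2484}{\frac{1573 + 1013}{-1301 + T{\left(-10 \right)}} - 2580} = \frac{2250 - 2484}{\frac{1573 + 1013}{-1301 + 65} - 2580} = - \frac{234}{\frac{2586}{-1236} - 2580} = - \frac{234}{2586 \left(- \frac{1}{1236}\right) - 2580} = - \frac{234}{- \frac{431}{206} - 2580} = - \frac{234}{- \frac{531911}{206}} = \left(-234\right) \left(- \frac{206}{531911}\right) = \frac{48204}{531911}$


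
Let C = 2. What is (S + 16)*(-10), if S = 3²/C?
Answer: -205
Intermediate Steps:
S = 9/2 (S = 3²/2 = 9*(½) = 9/2 ≈ 4.5000)
(S + 16)*(-10) = (9/2 + 16)*(-10) = (41/2)*(-10) = -205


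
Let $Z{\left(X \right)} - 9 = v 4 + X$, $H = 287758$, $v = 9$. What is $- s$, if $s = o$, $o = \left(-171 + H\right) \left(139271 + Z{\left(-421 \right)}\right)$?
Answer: $-39944396365$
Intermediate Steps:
$Z{\left(X \right)} = 45 + X$ ($Z{\left(X \right)} = 9 + \left(9 \cdot 4 + X\right) = 9 + \left(36 + X\right) = 45 + X$)
$o = 39944396365$ ($o = \left(-171 + 287758\right) \left(139271 + \left(45 - 421\right)\right) = 287587 \left(139271 - 376\right) = 287587 \cdot 138895 = 39944396365$)
$s = 39944396365$
$- s = \left(-1\right) 39944396365 = -39944396365$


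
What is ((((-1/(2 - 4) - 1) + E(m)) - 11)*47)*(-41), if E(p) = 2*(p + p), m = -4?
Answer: 105985/2 ≈ 52993.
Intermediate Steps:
E(p) = 4*p (E(p) = 2*(2*p) = 4*p)
((((-1/(2 - 4) - 1) + E(m)) - 11)*47)*(-41) = ((((-1/(2 - 4) - 1) + 4*(-4)) - 11)*47)*(-41) = ((((-1/(-2) - 1) - 16) - 11)*47)*(-41) = ((((-½*(-1) - 1) - 16) - 11)*47)*(-41) = ((((½ - 1) - 16) - 11)*47)*(-41) = (((-½ - 16) - 11)*47)*(-41) = ((-33/2 - 11)*47)*(-41) = -55/2*47*(-41) = -2585/2*(-41) = 105985/2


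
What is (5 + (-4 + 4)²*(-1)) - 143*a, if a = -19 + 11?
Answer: 1149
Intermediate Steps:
a = -8
(5 + (-4 + 4)²*(-1)) - 143*a = (5 + (-4 + 4)²*(-1)) - 143*(-8) = (5 + 0²*(-1)) + 1144 = (5 + 0*(-1)) + 1144 = (5 + 0) + 1144 = 5 + 1144 = 1149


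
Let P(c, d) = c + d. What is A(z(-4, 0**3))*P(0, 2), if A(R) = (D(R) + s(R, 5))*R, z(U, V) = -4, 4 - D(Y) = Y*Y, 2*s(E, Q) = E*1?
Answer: 112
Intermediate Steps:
s(E, Q) = E/2 (s(E, Q) = (E*1)/2 = E/2)
D(Y) = 4 - Y**2 (D(Y) = 4 - Y*Y = 4 - Y**2)
A(R) = R*(4 + R/2 - R**2) (A(R) = ((4 - R**2) + R/2)*R = (4 + R/2 - R**2)*R = R*(4 + R/2 - R**2))
A(z(-4, 0**3))*P(0, 2) = ((1/2)*(-4)*(8 - 4 - 2*(-4)**2))*(0 + 2) = ((1/2)*(-4)*(8 - 4 - 2*16))*2 = ((1/2)*(-4)*(8 - 4 - 32))*2 = ((1/2)*(-4)*(-28))*2 = 56*2 = 112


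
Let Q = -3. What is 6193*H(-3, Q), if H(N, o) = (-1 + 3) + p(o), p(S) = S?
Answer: -6193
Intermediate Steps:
H(N, o) = 2 + o (H(N, o) = (-1 + 3) + o = 2 + o)
6193*H(-3, Q) = 6193*(2 - 3) = 6193*(-1) = -6193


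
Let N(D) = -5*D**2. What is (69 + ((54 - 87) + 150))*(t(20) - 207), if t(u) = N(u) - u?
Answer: -414222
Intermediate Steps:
t(u) = -u - 5*u**2 (t(u) = -5*u**2 - u = -u - 5*u**2)
(69 + ((54 - 87) + 150))*(t(20) - 207) = (69 + ((54 - 87) + 150))*(20*(-1 - 5*20) - 207) = (69 + (-33 + 150))*(20*(-1 - 100) - 207) = (69 + 117)*(20*(-101) - 207) = 186*(-2020 - 207) = 186*(-2227) = -414222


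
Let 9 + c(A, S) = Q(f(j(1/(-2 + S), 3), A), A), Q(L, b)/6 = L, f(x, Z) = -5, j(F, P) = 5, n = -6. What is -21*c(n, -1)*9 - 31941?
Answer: -24570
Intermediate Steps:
Q(L, b) = 6*L
c(A, S) = -39 (c(A, S) = -9 + 6*(-5) = -9 - 30 = -39)
-21*c(n, -1)*9 - 31941 = -21*(-39)*9 - 31941 = 819*9 - 31941 = 7371 - 31941 = -24570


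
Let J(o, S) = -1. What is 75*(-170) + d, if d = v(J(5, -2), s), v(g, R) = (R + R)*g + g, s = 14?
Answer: -12779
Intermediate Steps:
v(g, R) = g + 2*R*g (v(g, R) = (2*R)*g + g = 2*R*g + g = g + 2*R*g)
d = -29 (d = -(1 + 2*14) = -(1 + 28) = -1*29 = -29)
75*(-170) + d = 75*(-170) - 29 = -12750 - 29 = -12779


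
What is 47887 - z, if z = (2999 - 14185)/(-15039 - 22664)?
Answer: 1805472375/37703 ≈ 47887.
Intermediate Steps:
z = 11186/37703 (z = -11186/(-37703) = -11186*(-1/37703) = 11186/37703 ≈ 0.29669)
47887 - z = 47887 - 1*11186/37703 = 47887 - 11186/37703 = 1805472375/37703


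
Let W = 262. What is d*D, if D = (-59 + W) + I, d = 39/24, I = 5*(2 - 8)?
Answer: 2249/8 ≈ 281.13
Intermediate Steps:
I = -30 (I = 5*(-6) = -30)
d = 13/8 (d = 39*(1/24) = 13/8 ≈ 1.6250)
D = 173 (D = (-59 + 262) - 30 = 203 - 30 = 173)
d*D = (13/8)*173 = 2249/8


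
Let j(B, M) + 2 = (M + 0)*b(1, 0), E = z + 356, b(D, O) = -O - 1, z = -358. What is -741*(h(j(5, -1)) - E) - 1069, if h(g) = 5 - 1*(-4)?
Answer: -9220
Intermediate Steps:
b(D, O) = -1 - O
E = -2 (E = -358 + 356 = -2)
j(B, M) = -2 - M (j(B, M) = -2 + (M + 0)*(-1 - 1*0) = -2 + M*(-1 + 0) = -2 + M*(-1) = -2 - M)
h(g) = 9 (h(g) = 5 + 4 = 9)
-741*(h(j(5, -1)) - E) - 1069 = -741*(9 - 1*(-2)) - 1069 = -741*(9 + 2) - 1069 = -741*11 - 1069 = -8151 - 1069 = -9220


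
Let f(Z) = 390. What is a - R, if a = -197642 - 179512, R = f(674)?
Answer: -377544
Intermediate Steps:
R = 390
a = -377154
a - R = -377154 - 1*390 = -377154 - 390 = -377544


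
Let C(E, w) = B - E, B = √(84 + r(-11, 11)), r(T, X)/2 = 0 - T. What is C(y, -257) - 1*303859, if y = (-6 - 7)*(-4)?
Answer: -303911 + √106 ≈ -3.0390e+5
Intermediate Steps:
r(T, X) = -2*T (r(T, X) = 2*(0 - T) = 2*(-T) = -2*T)
y = 52 (y = -13*(-4) = 52)
B = √106 (B = √(84 - 2*(-11)) = √(84 + 22) = √106 ≈ 10.296)
C(E, w) = √106 - E
C(y, -257) - 1*303859 = (√106 - 1*52) - 1*303859 = (√106 - 52) - 303859 = (-52 + √106) - 303859 = -303911 + √106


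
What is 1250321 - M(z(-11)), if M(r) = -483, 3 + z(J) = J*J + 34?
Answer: 1250804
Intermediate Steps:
z(J) = 31 + J² (z(J) = -3 + (J*J + 34) = -3 + (J² + 34) = -3 + (34 + J²) = 31 + J²)
1250321 - M(z(-11)) = 1250321 - 1*(-483) = 1250321 + 483 = 1250804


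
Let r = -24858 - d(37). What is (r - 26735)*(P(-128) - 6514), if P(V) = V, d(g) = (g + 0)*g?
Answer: 351773604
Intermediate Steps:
d(g) = g**2 (d(g) = g*g = g**2)
r = -26227 (r = -24858 - 1*37**2 = -24858 - 1*1369 = -24858 - 1369 = -26227)
(r - 26735)*(P(-128) - 6514) = (-26227 - 26735)*(-128 - 6514) = -52962*(-6642) = 351773604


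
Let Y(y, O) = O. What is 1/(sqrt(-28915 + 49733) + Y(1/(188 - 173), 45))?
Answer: -45/18793 + sqrt(20818)/18793 ≈ 0.0052831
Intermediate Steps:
1/(sqrt(-28915 + 49733) + Y(1/(188 - 173), 45)) = 1/(sqrt(-28915 + 49733) + 45) = 1/(sqrt(20818) + 45) = 1/(45 + sqrt(20818))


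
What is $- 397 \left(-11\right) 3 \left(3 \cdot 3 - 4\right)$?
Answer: $65505$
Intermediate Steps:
$- 397 \left(-11\right) 3 \left(3 \cdot 3 - 4\right) = - 397 \left(- 33 \left(9 - 4\right)\right) = - 397 \left(\left(-33\right) 5\right) = \left(-397\right) \left(-165\right) = 65505$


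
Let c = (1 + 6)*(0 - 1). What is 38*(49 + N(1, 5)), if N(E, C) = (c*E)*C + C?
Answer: 722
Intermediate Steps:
c = -7 (c = 7*(-1) = -7)
N(E, C) = C - 7*C*E (N(E, C) = (-7*E)*C + C = -7*C*E + C = C - 7*C*E)
38*(49 + N(1, 5)) = 38*(49 + 5*(1 - 7*1)) = 38*(49 + 5*(1 - 7)) = 38*(49 + 5*(-6)) = 38*(49 - 30) = 38*19 = 722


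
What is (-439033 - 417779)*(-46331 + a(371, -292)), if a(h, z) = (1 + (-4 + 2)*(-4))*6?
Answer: 39650688924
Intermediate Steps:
a(h, z) = 54 (a(h, z) = (1 - 2*(-4))*6 = (1 + 8)*6 = 9*6 = 54)
(-439033 - 417779)*(-46331 + a(371, -292)) = (-439033 - 417779)*(-46331 + 54) = -856812*(-46277) = 39650688924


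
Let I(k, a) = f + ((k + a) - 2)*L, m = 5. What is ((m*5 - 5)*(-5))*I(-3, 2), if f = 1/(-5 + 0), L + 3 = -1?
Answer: -1180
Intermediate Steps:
L = -4 (L = -3 - 1 = -4)
f = -1/5 (f = 1/(-5) = -1/5 ≈ -0.20000)
I(k, a) = 39/5 - 4*a - 4*k (I(k, a) = -1/5 + ((k + a) - 2)*(-4) = -1/5 + ((a + k) - 2)*(-4) = -1/5 + (-2 + a + k)*(-4) = -1/5 + (8 - 4*a - 4*k) = 39/5 - 4*a - 4*k)
((m*5 - 5)*(-5))*I(-3, 2) = ((5*5 - 5)*(-5))*(39/5 - 4*2 - 4*(-3)) = ((25 - 5)*(-5))*(39/5 - 8 + 12) = (20*(-5))*(59/5) = -100*59/5 = -1180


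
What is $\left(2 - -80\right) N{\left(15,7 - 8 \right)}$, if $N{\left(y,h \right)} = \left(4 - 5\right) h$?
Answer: $82$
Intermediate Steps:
$N{\left(y,h \right)} = - h$
$\left(2 - -80\right) N{\left(15,7 - 8 \right)} = \left(2 - -80\right) \left(- (7 - 8)\right) = \left(2 + 80\right) \left(- (7 - 8)\right) = 82 \left(\left(-1\right) \left(-1\right)\right) = 82 \cdot 1 = 82$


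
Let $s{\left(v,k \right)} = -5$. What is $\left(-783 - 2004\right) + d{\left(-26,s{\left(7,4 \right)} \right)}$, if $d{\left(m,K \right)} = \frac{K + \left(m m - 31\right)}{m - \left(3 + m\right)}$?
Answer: $- \frac{9001}{3} \approx -3000.3$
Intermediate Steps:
$d{\left(m,K \right)} = \frac{31}{3} - \frac{K}{3} - \frac{m^{2}}{3}$ ($d{\left(m,K \right)} = \frac{K + \left(m^{2} - 31\right)}{-3} = \left(K + \left(-31 + m^{2}\right)\right) \left(- \frac{1}{3}\right) = \left(-31 + K + m^{2}\right) \left(- \frac{1}{3}\right) = \frac{31}{3} - \frac{K}{3} - \frac{m^{2}}{3}$)
$\left(-783 - 2004\right) + d{\left(-26,s{\left(7,4 \right)} \right)} = \left(-783 - 2004\right) - \left(-12 + \frac{676}{3}\right) = -2787 + \left(\frac{31}{3} + \frac{5}{3} - \frac{676}{3}\right) = -2787 - \frac{640}{3} = - \frac{9001}{3}$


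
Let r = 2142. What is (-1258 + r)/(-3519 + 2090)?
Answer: -884/1429 ≈ -0.61861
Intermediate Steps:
(-1258 + r)/(-3519 + 2090) = (-1258 + 2142)/(-3519 + 2090) = 884/(-1429) = 884*(-1/1429) = -884/1429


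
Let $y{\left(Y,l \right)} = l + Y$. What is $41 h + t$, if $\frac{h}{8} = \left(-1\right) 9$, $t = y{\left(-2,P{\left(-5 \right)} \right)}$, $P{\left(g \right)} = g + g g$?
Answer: $-2934$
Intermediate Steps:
$P{\left(g \right)} = g + g^{2}$
$y{\left(Y,l \right)} = Y + l$
$t = 18$ ($t = -2 - 5 \left(1 - 5\right) = -2 - -20 = -2 + 20 = 18$)
$h = -72$ ($h = 8 \left(\left(-1\right) 9\right) = 8 \left(-9\right) = -72$)
$41 h + t = 41 \left(-72\right) + 18 = -2952 + 18 = -2934$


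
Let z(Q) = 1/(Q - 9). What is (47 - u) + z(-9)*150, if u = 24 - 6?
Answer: 62/3 ≈ 20.667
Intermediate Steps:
u = 18
z(Q) = 1/(-9 + Q)
(47 - u) + z(-9)*150 = (47 - 1*18) + 150/(-9 - 9) = (47 - 18) + 150/(-18) = 29 - 1/18*150 = 29 - 25/3 = 62/3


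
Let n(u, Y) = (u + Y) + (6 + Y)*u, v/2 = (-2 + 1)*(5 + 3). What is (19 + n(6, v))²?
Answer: 2601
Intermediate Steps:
v = -16 (v = 2*((-2 + 1)*(5 + 3)) = 2*(-1*8) = 2*(-8) = -16)
n(u, Y) = Y + u + u*(6 + Y) (n(u, Y) = (Y + u) + u*(6 + Y) = Y + u + u*(6 + Y))
(19 + n(6, v))² = (19 + (-16 + 7*6 - 16*6))² = (19 + (-16 + 42 - 96))² = (19 - 70)² = (-51)² = 2601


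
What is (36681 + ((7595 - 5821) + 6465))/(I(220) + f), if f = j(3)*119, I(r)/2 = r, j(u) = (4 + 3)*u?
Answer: 44920/2939 ≈ 15.284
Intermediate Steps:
j(u) = 7*u
I(r) = 2*r
f = 2499 (f = (7*3)*119 = 21*119 = 2499)
(36681 + ((7595 - 5821) + 6465))/(I(220) + f) = (36681 + ((7595 - 5821) + 6465))/(2*220 + 2499) = (36681 + (1774 + 6465))/(440 + 2499) = (36681 + 8239)/2939 = 44920*(1/2939) = 44920/2939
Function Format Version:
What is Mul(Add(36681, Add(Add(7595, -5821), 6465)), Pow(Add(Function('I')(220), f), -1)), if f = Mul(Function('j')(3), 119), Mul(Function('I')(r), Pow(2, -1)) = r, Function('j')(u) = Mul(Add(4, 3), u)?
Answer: Rational(44920, 2939) ≈ 15.284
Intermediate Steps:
Function('j')(u) = Mul(7, u)
Function('I')(r) = Mul(2, r)
f = 2499 (f = Mul(Mul(7, 3), 119) = Mul(21, 119) = 2499)
Mul(Add(36681, Add(Add(7595, -5821), 6465)), Pow(Add(Function('I')(220), f), -1)) = Mul(Add(36681, Add(Add(7595, -5821), 6465)), Pow(Add(Mul(2, 220), 2499), -1)) = Mul(Add(36681, Add(1774, 6465)), Pow(Add(440, 2499), -1)) = Mul(Add(36681, 8239), Pow(2939, -1)) = Mul(44920, Rational(1, 2939)) = Rational(44920, 2939)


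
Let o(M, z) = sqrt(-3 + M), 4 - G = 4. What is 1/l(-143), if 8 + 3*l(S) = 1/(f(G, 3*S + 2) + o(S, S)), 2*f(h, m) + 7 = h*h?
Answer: -2539/6790 + I*sqrt(146)/3395 ≈ -0.37393 + 0.0035591*I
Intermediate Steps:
G = 0 (G = 4 - 1*4 = 4 - 4 = 0)
f(h, m) = -7/2 + h**2/2 (f(h, m) = -7/2 + (h*h)/2 = -7/2 + h**2/2)
l(S) = -8/3 + 1/(3*(-7/2 + sqrt(-3 + S))) (l(S) = -8/3 + 1/(3*((-7/2 + (1/2)*0**2) + sqrt(-3 + S))) = -8/3 + 1/(3*((-7/2 + (1/2)*0) + sqrt(-3 + S))) = -8/3 + 1/(3*((-7/2 + 0) + sqrt(-3 + S))) = -8/3 + 1/(3*(-7/2 + sqrt(-3 + S))))
1/l(-143) = 1/(2*(-29 + 8*sqrt(-3 - 143))/(3*(7 - 2*sqrt(-3 - 143)))) = 1/(2*(-29 + 8*sqrt(-146))/(3*(7 - 2*I*sqrt(146)))) = 1/(2*(-29 + 8*(I*sqrt(146)))/(3*(7 - 2*I*sqrt(146)))) = 1/(2*(-29 + 8*I*sqrt(146))/(3*(7 - 2*I*sqrt(146)))) = 3*(7 - 2*I*sqrt(146))/(2*(-29 + 8*I*sqrt(146)))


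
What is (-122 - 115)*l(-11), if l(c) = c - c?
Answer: 0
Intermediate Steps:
l(c) = 0
(-122 - 115)*l(-11) = (-122 - 115)*0 = -237*0 = 0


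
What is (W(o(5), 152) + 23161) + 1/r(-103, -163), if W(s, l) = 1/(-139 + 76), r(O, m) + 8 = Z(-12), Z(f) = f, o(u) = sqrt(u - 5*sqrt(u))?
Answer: 29182777/1260 ≈ 23161.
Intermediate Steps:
r(O, m) = -20 (r(O, m) = -8 - 12 = -20)
W(s, l) = -1/63 (W(s, l) = 1/(-63) = -1/63)
(W(o(5), 152) + 23161) + 1/r(-103, -163) = (-1/63 + 23161) + 1/(-20) = 1459142/63 - 1/20 = 29182777/1260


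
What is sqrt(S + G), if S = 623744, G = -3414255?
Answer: I*sqrt(2790511) ≈ 1670.5*I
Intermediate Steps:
sqrt(S + G) = sqrt(623744 - 3414255) = sqrt(-2790511) = I*sqrt(2790511)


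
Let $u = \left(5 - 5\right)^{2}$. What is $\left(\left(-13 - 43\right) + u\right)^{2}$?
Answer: $3136$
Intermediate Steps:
$u = 0$ ($u = 0^{2} = 0$)
$\left(\left(-13 - 43\right) + u\right)^{2} = \left(\left(-13 - 43\right) + 0\right)^{2} = \left(-56 + 0\right)^{2} = \left(-56\right)^{2} = 3136$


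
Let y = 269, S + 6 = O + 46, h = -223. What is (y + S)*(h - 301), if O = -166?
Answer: -74932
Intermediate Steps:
S = -126 (S = -6 + (-166 + 46) = -6 - 120 = -126)
(y + S)*(h - 301) = (269 - 126)*(-223 - 301) = 143*(-524) = -74932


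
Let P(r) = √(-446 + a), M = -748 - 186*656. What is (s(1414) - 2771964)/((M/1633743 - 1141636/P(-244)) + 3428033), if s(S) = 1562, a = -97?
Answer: -4588110099855372154358019330/5678383495963590033992417293 + 2813951916709353217301976*I*√543/5678383495963590033992417293 ≈ -0.808 + 0.011548*I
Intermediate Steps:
M = -122764 (M = -748 - 122016 = -122764)
P(r) = I*√543 (P(r) = √(-446 - 97) = √(-543) = I*√543)
(s(1414) - 2771964)/((M/1633743 - 1141636/P(-244)) + 3428033) = (1562 - 2771964)/((-122764/1633743 - 1141636*(-I*√543/543)) + 3428033) = -2770402/((-122764*1/1633743 - (-1141636)*I*√543/543) + 3428033) = -2770402/((-122764/1633743 + 1141636*I*√543/543) + 3428033) = -2770402/(5600524794755/1633743 + 1141636*I*√543/543)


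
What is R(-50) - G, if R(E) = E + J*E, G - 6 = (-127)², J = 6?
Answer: -16485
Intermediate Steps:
G = 16135 (G = 6 + (-127)² = 6 + 16129 = 16135)
R(E) = 7*E (R(E) = E + 6*E = 7*E)
R(-50) - G = 7*(-50) - 1*16135 = -350 - 16135 = -16485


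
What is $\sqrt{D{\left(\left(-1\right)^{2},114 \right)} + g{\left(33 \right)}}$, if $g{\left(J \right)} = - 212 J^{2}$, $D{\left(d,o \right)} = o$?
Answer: $i \sqrt{230754} \approx 480.37 i$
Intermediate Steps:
$\sqrt{D{\left(\left(-1\right)^{2},114 \right)} + g{\left(33 \right)}} = \sqrt{114 - 212 \cdot 33^{2}} = \sqrt{114 - 230868} = \sqrt{-230754} = i \sqrt{230754}$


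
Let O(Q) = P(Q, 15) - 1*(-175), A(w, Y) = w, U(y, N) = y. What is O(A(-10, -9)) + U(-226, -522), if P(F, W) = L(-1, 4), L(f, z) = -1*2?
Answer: -53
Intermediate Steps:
L(f, z) = -2
P(F, W) = -2
O(Q) = 173 (O(Q) = -2 - 1*(-175) = -2 + 175 = 173)
O(A(-10, -9)) + U(-226, -522) = 173 - 226 = -53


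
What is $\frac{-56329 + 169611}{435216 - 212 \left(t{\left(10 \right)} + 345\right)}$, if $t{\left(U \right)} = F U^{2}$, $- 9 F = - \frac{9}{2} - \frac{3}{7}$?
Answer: $\frac{1189461}{3679898} \approx 0.32323$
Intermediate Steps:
$F = \frac{23}{42}$ ($F = - \frac{- \frac{9}{2} - \frac{3}{7}}{9} = \left(- \frac{1}{9}\right) \left(- \frac{69}{14}\right) = \frac{23}{42} \approx 0.54762$)
$t{\left(U \right)} = \frac{23 U^{2}}{42}$
$\frac{-56329 + 169611}{435216 - 212 \left(t{\left(10 \right)} + 345\right)} = \frac{-56329 + 169611}{435216 - 212 \left(\frac{23 \cdot 10^{2}}{42} + 345\right)} = \frac{113282}{435216 - 212 \left(\frac{23}{42} \cdot 100 + 345\right)} = \frac{113282}{435216 - 212 \left(\frac{1150}{21} + 345\right)} = \frac{113282}{435216 - \frac{1779740}{21}} = \frac{113282}{\frac{7359796}{21}} = 113282 \cdot \frac{21}{7359796} = \frac{1189461}{3679898}$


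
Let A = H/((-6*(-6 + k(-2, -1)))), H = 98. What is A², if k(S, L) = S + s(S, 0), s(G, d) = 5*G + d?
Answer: 2401/2916 ≈ 0.82339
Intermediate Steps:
s(G, d) = d + 5*G
k(S, L) = 6*S (k(S, L) = S + (0 + 5*S) = S + 5*S = 6*S)
A = 49/54 (A = 98/((-6*(-6 + 6*(-2)))) = 98/((-6*(-6 - 12))) = 98/((-6*(-18))) = 98/108 = 98*(1/108) = 49/54 ≈ 0.90741)
A² = (49/54)² = 2401/2916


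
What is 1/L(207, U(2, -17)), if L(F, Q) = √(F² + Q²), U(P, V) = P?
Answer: √42853/42853 ≈ 0.0048307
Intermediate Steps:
1/L(207, U(2, -17)) = 1/(√(207² + 2²)) = 1/(√(42849 + 4)) = 1/(√42853) = √42853/42853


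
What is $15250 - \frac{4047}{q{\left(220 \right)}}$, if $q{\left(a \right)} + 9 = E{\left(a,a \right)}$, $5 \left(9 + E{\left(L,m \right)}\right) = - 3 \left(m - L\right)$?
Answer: $\frac{92849}{6} \approx 15475.0$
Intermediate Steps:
$E{\left(L,m \right)} = -9 - \frac{3 m}{5} + \frac{3 L}{5}$ ($E{\left(L,m \right)} = -9 + \frac{\left(-3\right) \left(m - L\right)}{5} = -9 + \frac{- 3 m + 3 L}{5} = -9 + \left(- \frac{3 m}{5} + \frac{3 L}{5}\right) = -9 - \frac{3 m}{5} + \frac{3 L}{5}$)
$q{\left(a \right)} = -18$ ($q{\left(a \right)} = -9 - 9 = -18$)
$15250 - \frac{4047}{q{\left(220 \right)}} = 15250 - \frac{4047}{-18} = 15250 - 4047 \left(- \frac{1}{18}\right) = 15250 - - \frac{1349}{6} = 15250 + \frac{1349}{6} = \frac{92849}{6}$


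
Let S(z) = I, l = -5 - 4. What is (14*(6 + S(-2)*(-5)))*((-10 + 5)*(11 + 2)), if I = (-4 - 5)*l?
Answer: 363090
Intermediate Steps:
l = -9
I = 81 (I = (-4 - 5)*(-9) = -9*(-9) = 81)
S(z) = 81
(14*(6 + S(-2)*(-5)))*((-10 + 5)*(11 + 2)) = (14*(6 + 81*(-5)))*((-10 + 5)*(11 + 2)) = (14*(6 - 405))*(-5*13) = (14*(-399))*(-65) = -5586*(-65) = 363090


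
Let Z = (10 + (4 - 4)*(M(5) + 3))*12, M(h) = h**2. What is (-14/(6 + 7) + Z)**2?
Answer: 2390116/169 ≈ 14143.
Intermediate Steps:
Z = 120 (Z = (10 + (4 - 4)*(5**2 + 3))*12 = (10 + 0*(25 + 3))*12 = (10 + 0*28)*12 = (10 + 0)*12 = 10*12 = 120)
(-14/(6 + 7) + Z)**2 = (-14/(6 + 7) + 120)**2 = (-14/13 + 120)**2 = (1546/13)**2 = 2390116/169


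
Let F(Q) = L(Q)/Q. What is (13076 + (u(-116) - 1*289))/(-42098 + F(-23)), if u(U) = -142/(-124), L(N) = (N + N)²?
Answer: -158573/523156 ≈ -0.30311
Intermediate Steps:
L(N) = 4*N² (L(N) = (2*N)² = 4*N²)
u(U) = 71/62 (u(U) = -142*(-1/124) = 71/62)
F(Q) = 4*Q (F(Q) = (4*Q²)/Q = 4*Q)
(13076 + (u(-116) - 1*289))/(-42098 + F(-23)) = (13076 + (71/62 - 1*289))/(-42098 + 4*(-23)) = (13076 + (71/62 - 289))/(-42098 - 92) = (13076 - 17847/62)/(-42190) = (792865/62)*(-1/42190) = -158573/523156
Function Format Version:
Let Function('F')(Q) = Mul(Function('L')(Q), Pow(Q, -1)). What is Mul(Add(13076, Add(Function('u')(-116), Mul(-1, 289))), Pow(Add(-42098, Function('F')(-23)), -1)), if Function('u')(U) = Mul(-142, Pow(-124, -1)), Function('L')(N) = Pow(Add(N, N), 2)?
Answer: Rational(-158573, 523156) ≈ -0.30311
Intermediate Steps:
Function('L')(N) = Mul(4, Pow(N, 2)) (Function('L')(N) = Pow(Mul(2, N), 2) = Mul(4, Pow(N, 2)))
Function('u')(U) = Rational(71, 62) (Function('u')(U) = Mul(-142, Rational(-1, 124)) = Rational(71, 62))
Function('F')(Q) = Mul(4, Q) (Function('F')(Q) = Mul(Mul(4, Pow(Q, 2)), Pow(Q, -1)) = Mul(4, Q))
Mul(Add(13076, Add(Function('u')(-116), Mul(-1, 289))), Pow(Add(-42098, Function('F')(-23)), -1)) = Mul(Add(13076, Add(Rational(71, 62), Mul(-1, 289))), Pow(Add(-42098, Mul(4, -23)), -1)) = Mul(Add(13076, Add(Rational(71, 62), -289)), Pow(Add(-42098, -92), -1)) = Mul(Add(13076, Rational(-17847, 62)), Pow(-42190, -1)) = Mul(Rational(792865, 62), Rational(-1, 42190)) = Rational(-158573, 523156)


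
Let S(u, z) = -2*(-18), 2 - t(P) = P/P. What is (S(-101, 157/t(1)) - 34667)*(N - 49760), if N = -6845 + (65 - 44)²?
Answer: 1945015484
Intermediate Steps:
t(P) = 1 (t(P) = 2 - P/P = 2 - 1*1 = 2 - 1 = 1)
N = -6404 (N = -6845 + 21² = -6845 + 441 = -6404)
S(u, z) = 36
(S(-101, 157/t(1)) - 34667)*(N - 49760) = (36 - 34667)*(-6404 - 49760) = -34631*(-56164) = 1945015484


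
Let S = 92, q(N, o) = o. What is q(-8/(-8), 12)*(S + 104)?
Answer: 2352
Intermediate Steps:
q(-8/(-8), 12)*(S + 104) = 12*(92 + 104) = 12*196 = 2352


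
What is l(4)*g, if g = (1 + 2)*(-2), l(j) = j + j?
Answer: -48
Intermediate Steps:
l(j) = 2*j
g = -6 (g = 3*(-2) = -6)
l(4)*g = (2*4)*(-6) = 8*(-6) = -48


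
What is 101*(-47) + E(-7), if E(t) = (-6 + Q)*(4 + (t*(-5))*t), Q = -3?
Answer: -2578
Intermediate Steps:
E(t) = -36 + 45*t² (E(t) = (-6 - 3)*(4 + (t*(-5))*t) = -9*(4 + (-5*t)*t) = -9*(4 - 5*t²) = -36 + 45*t²)
101*(-47) + E(-7) = 101*(-47) + (-36 + 45*(-7)²) = -4747 + (-36 + 45*49) = -4747 + (-36 + 2205) = -4747 + 2169 = -2578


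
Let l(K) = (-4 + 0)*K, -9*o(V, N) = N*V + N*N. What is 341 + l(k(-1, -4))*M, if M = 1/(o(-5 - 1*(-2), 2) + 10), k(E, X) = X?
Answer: 7879/23 ≈ 342.57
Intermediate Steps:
o(V, N) = -N²/9 - N*V/9 (o(V, N) = -(N*V + N*N)/9 = -(N*V + N²)/9 = -(N² + N*V)/9 = -N²/9 - N*V/9)
l(K) = -4*K
M = 9/92 (M = 1/(-⅑*2*(2 + (-5 - 1*(-2))) + 10) = 1/(-⅑*2*(2 + (-5 + 2)) + 10) = 1/(-⅑*2*(2 - 3) + 10) = 1/(-⅑*2*(-1) + 10) = 1/(2/9 + 10) = 1/(92/9) = 9/92 ≈ 0.097826)
341 + l(k(-1, -4))*M = 341 - 4*(-4)*(9/92) = 341 + 16*(9/92) = 341 + 36/23 = 7879/23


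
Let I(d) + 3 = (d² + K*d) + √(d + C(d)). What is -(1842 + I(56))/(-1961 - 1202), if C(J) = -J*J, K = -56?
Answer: 1839/3163 + 2*I*√770/3163 ≈ 0.58141 + 0.017546*I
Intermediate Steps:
C(J) = -J²
I(d) = -3 + d² + √(d - d²) - 56*d (I(d) = -3 + ((d² - 56*d) + √(d - d²)) = -3 + (d² + √(d - d²) - 56*d) = -3 + d² + √(d - d²) - 56*d)
-(1842 + I(56))/(-1961 - 1202) = -(1842 + (-3 + 56² + √(56*(1 - 1*56)) - 56*56))/(-1961 - 1202) = -(1842 + (-3 + 3136 + √(56*(1 - 56)) - 3136))/(-3163) = -(1842 + (-3 + 3136 + √(56*(-55)) - 3136))*(-1)/3163 = -(1842 + (-3 + 3136 + √(-3080) - 3136))*(-1)/3163 = -(1842 + (-3 + 3136 + 2*I*√770 - 3136))*(-1)/3163 = -(1842 + (-3 + 2*I*√770))*(-1)/3163 = -(1839 + 2*I*√770)*(-1)/3163 = -(-1839/3163 - 2*I*√770/3163) = 1839/3163 + 2*I*√770/3163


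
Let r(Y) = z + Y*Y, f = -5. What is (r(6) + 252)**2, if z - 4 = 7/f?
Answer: 2111209/25 ≈ 84448.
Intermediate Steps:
z = 13/5 (z = 4 + 7/(-5) = 4 + 7*(-1/5) = 4 - 7/5 = 13/5 ≈ 2.6000)
r(Y) = 13/5 + Y**2 (r(Y) = 13/5 + Y*Y = 13/5 + Y**2)
(r(6) + 252)**2 = ((13/5 + 6**2) + 252)**2 = ((13/5 + 36) + 252)**2 = (193/5 + 252)**2 = (1453/5)**2 = 2111209/25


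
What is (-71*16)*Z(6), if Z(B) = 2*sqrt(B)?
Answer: -2272*sqrt(6) ≈ -5565.2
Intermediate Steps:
(-71*16)*Z(6) = (-71*16)*(2*sqrt(6)) = -2272*sqrt(6)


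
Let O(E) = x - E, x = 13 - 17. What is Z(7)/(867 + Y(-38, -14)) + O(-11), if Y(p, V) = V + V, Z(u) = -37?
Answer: 5836/839 ≈ 6.9559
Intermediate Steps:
x = -4
Y(p, V) = 2*V
O(E) = -4 - E
Z(7)/(867 + Y(-38, -14)) + O(-11) = -37/(867 + 2*(-14)) + (-4 - 1*(-11)) = -37/(867 - 28) + (-4 + 11) = -37/839 + 7 = 5836/839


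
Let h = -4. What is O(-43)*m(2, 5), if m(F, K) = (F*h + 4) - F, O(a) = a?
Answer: 258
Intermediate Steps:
m(F, K) = 4 - 5*F (m(F, K) = (F*(-4) + 4) - F = (-4*F + 4) - F = (4 - 4*F) - F = 4 - 5*F)
O(-43)*m(2, 5) = -43*(4 - 5*2) = -43*(4 - 10) = -43*(-6) = 258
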